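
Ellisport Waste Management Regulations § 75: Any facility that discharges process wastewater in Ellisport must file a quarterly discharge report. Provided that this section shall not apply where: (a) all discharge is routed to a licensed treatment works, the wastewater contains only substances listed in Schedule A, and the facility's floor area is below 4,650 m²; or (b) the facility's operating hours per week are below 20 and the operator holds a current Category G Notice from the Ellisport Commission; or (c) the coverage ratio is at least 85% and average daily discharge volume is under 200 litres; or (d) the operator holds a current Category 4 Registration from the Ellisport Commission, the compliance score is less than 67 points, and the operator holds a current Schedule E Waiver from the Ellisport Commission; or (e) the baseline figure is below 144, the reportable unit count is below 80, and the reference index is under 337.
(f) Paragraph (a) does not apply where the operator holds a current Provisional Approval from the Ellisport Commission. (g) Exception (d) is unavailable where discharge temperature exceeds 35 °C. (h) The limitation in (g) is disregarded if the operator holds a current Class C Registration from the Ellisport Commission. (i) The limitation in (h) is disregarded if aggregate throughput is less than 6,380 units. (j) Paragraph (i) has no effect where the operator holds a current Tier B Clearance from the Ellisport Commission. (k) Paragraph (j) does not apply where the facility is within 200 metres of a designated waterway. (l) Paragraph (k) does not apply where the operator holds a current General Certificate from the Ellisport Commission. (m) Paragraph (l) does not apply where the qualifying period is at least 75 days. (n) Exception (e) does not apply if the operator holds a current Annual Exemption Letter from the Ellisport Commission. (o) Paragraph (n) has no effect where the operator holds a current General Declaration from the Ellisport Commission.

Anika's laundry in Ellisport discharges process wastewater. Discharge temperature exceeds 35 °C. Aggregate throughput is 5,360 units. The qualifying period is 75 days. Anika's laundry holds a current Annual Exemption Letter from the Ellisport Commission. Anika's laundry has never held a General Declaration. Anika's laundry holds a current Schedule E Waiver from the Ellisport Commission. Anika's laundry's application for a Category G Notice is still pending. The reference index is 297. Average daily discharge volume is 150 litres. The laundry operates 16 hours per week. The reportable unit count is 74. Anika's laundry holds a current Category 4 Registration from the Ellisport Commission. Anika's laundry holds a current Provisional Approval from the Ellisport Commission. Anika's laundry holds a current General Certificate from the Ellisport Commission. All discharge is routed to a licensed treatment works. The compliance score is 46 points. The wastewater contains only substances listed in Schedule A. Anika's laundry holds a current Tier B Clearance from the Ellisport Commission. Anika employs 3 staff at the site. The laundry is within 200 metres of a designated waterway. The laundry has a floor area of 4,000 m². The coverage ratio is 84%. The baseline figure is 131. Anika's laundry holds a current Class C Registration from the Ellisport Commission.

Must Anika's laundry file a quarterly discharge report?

Yes — Anika's laundry must file a quarterly discharge report.

Exception (a): discharge is routed to a licensed treatment works; the wastewater is Schedule-A-only; the facility's floor area is 4,000 m², below the 4,650 m² limit — every condition holds. However, paragraph (f) must be considered: (f) applies — a current Provisional Approval is held. So (a) is unavailable.
Exception (b) does not apply: the Category G Notice is not current.
Exception (c) requires that the coverage ratio is at least 85%; but the coverage ratio is 84%, short of 85%, so (c) is unavailable.
Exception (d): a current Category 4 Registration is held; the compliance score is 46 points, less than the 67 points limit; a current Schedule E Waiver is held — every condition holds. But: (g) operates against (d): discharge temperature exceeds 35 °C. (h) applies (a current Class C Registration is held), but is itself disapplied by (i): (i) is triggered — aggregate throughput is 5,360 units, less than the 6,380 units limit. (j) would limit (i) — a current Tier B Clearance is held — but (k) sets (j) aside: (k) operates against (j): the laundry is within 200 m of a designated waterway. (l) operates (a current General Certificate is held), but yields to (m): (m) operates against (l): the qualifying period is 75 days, meeting the 75 days threshold. (d) is therefore removed.
All of (e)'s requirements are met (the baseline figure is 131, below the 144 limit; the reportable unit count is 74, below the 80 limit; the reference index is 297, under the 337 limit). But: (n) operates against (e): a current Annual Exemption Letter is held. (o), which would lift (n), does not operate here — the General Declaration is not current. Exception (e) does not apply.
No exception is made out. Anika's laundry falls within the general rule.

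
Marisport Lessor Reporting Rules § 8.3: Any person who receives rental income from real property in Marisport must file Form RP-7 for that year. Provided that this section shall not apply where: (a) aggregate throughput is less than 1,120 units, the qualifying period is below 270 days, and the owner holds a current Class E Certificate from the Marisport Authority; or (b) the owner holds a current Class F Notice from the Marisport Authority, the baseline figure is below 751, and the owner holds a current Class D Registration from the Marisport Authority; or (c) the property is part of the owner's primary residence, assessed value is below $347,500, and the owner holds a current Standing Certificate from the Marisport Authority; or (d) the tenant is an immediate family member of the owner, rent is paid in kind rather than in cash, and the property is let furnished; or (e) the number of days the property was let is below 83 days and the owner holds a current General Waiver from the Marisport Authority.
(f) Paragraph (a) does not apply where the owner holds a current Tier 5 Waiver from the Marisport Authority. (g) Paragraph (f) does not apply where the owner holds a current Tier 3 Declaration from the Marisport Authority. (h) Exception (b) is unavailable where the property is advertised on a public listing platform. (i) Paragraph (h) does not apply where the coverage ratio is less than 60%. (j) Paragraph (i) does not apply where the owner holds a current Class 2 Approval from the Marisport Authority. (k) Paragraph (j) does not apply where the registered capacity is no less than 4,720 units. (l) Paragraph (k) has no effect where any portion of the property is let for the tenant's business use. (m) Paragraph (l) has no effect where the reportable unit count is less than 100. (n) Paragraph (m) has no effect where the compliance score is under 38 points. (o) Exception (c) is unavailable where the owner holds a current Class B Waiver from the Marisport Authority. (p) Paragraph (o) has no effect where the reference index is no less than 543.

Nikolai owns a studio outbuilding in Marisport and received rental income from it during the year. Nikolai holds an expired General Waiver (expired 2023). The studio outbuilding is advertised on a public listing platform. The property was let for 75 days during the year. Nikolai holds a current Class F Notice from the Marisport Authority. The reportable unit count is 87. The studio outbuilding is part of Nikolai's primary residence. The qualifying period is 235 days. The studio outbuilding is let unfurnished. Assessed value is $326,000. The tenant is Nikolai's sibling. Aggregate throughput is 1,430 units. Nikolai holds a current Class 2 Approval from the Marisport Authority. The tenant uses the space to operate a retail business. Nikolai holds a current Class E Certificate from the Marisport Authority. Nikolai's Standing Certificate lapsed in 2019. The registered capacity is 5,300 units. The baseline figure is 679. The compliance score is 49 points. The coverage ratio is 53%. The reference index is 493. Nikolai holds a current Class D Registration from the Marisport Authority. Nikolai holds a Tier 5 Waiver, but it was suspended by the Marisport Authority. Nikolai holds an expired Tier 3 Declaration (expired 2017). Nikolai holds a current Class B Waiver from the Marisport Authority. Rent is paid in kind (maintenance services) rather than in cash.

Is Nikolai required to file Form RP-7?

Exception (a) requires that aggregate throughput is less than 1,120 units; but aggregate throughput is 1,430 units, not less than 1,120 units, so (a) is unavailable.
Exception (b)'s conditions are all satisfied: a current Class F Notice is held; the baseline figure is 679, below the 751 limit; a current Class D Registration is held. Under paragraphs (h)–(n): (h) operates (the property is publicly advertised), but is itself disapplied by (i): (i) operates against (h): the coverage ratio is 53%, less than the 60% limit. (j) applies (a current Class 2 Approval is held), but is displaced by (k): (k) operates — the registered capacity is 5,300 units, meeting the 4,720 units threshold. (l) would limit (k) — the space is let for business use — but (m) sets (l) aside: (m) operates against (l): the reportable unit count is 87, less than the 100 limit. (n) is not engaged (the compliance score is 49 points, not under 38 points), so (m) stands. (b) remains available.
Exception (c) fails — there is no Standing Certificate in force.
Exception (d) does not apply: the property is let unfurnished.
Exception (e) requires that the owner holds a current General Waiver from the Marisport Authority; but no current General Waiver is held, so (e) is unavailable.

No — exception (b) applies; Nikolai is not required to file Form RP-7.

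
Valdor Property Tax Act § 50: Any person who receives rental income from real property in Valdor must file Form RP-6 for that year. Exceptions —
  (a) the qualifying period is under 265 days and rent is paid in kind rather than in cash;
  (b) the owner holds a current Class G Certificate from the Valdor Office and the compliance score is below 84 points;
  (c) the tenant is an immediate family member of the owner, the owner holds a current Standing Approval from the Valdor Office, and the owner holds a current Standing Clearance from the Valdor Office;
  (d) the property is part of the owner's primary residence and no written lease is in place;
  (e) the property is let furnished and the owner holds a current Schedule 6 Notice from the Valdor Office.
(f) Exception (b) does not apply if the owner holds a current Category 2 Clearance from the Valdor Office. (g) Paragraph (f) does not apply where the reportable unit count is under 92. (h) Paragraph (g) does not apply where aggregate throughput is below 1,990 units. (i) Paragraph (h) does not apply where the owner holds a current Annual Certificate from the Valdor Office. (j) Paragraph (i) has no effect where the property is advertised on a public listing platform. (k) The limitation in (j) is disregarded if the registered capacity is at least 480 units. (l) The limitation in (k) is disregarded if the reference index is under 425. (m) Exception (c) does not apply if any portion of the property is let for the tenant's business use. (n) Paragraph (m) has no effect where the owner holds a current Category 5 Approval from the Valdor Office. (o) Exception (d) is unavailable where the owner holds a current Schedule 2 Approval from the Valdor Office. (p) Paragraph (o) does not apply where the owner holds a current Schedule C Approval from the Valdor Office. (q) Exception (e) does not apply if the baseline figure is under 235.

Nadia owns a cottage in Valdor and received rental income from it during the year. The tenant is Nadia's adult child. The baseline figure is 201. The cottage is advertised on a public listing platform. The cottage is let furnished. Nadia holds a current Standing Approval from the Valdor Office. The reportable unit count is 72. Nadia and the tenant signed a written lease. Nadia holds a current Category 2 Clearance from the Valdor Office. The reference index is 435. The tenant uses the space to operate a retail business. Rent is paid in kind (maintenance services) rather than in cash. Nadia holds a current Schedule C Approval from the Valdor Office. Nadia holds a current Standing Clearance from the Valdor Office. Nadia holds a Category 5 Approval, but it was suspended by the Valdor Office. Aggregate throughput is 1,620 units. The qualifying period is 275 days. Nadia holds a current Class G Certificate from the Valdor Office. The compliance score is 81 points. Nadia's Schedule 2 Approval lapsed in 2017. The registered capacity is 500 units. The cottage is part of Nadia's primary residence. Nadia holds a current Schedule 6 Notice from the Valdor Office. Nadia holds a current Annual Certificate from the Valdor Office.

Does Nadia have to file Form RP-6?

No — exception (b) applies; Nadia is not required to file Form RP-6.

Exception (a) fails — the qualifying period is 275 days, not under 265 days.
All of (b)'s requirements are met (a current Class G Certificate is held; the compliance score is 81 points, below the 84 points limit). Under paragraphs (f)–(l): (f) would limit (b) — a current Category 2 Clearance is held — but (g) sets (f) aside: (g) applies — the reportable unit count is 72, under the 92 limit. (h) would limit (g) — aggregate throughput is 1,620 units, below the 1,990 units limit — but (i) sets (h) aside: (i) operates against (h): a current Annual Certificate is held. (j) would limit (i) — the property is publicly advertised — but (k) sets (j) aside: (k) is engaged — the registered capacity is 500 units, meeting the 480 units threshold. (l), which would lift (k), is not triggered — the reference index is 435, not under 425. Exception (b) stands.
Exception (c) is satisfied on its face — the tenant is an immediate family member; a current Standing Approval is held; a current Standing Clearance is held. But: (m) operates against (c): the space is let for business use. (n) is not engaged (no current Category 5 Approval is held), so (m) stands. (c) is therefore removed.
Exception (d) does not apply: a written lease is in place.
All of (e)'s requirements are met (the property is let furnished; a current Schedule 6 Notice is held). But: (q) applies — the baseline figure is 201, under the 235 limit. (e) is therefore removed.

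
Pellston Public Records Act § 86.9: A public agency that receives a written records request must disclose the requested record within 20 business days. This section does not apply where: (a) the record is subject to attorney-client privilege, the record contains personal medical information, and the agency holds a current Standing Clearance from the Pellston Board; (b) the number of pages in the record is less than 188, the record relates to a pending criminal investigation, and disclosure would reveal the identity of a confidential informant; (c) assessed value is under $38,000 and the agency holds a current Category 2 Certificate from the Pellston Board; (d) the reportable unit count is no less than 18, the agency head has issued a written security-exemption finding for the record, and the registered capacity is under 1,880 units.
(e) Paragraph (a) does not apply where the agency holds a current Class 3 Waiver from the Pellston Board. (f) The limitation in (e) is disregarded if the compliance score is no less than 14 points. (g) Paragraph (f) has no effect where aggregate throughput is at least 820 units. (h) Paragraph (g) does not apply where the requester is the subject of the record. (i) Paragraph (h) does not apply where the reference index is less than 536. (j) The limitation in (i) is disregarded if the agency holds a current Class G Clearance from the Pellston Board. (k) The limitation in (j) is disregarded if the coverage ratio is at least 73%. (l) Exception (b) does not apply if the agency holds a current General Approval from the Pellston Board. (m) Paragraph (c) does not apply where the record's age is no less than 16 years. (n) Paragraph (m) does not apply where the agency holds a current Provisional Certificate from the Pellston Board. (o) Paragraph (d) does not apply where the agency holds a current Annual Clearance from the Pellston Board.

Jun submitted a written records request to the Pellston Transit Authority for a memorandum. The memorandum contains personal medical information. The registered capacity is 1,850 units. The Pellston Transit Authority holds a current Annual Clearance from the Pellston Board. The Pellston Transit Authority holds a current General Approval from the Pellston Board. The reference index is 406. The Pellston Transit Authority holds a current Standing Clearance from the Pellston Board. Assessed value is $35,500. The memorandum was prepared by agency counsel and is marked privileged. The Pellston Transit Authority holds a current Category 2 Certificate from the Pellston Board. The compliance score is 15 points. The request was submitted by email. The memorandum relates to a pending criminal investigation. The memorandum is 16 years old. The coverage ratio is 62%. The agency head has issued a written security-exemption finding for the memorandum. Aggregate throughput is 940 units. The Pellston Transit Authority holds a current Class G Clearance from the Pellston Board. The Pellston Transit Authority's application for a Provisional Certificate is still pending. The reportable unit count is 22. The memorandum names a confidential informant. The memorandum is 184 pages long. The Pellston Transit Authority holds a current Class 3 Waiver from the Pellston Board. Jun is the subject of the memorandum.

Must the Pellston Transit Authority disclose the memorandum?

Exception (a): the memorandum is privileged; the memorandum contains personal medical information; a current Standing Clearance is held — every condition holds. Under paragraphs (e)–(k): (e) is engaged (a current Class 3 Waiver is held), but is overridden by (f): (f) operates against (e): the compliance score is 15 points, meeting the 14 points threshold. (g) is engaged (aggregate throughput is 940 units, meeting the 820 units threshold), but is set aside by (h): (h) is engaged — Jun is the subject of the memorandum. (i) would limit (h) — the reference index is 406, less than the 536 limit — but (j) sets (i) aside: (j) operates against (i): a current Class G Clearance is held. (k) is not triggered (the coverage ratio is 62%, short of 73%), so (j) stands. Exception (a) stands.
Exception (b): the number of pages in the record is 184, less than the 188 limit; the memorandum relates to a pending investigation; the memorandum names a confidential informant — every condition holds. But: (l) operates against (b): a current General Approval is held. (b) is therefore removed.
Exception (c)'s conditions are all satisfied: assessed value is $35,500, under the $38,000 limit; a current Category 2 Certificate is held. Turning to paragraphs (m)–(n): (m) is engaged — the record's age is 16 years, meeting the 16 years threshold. (n) does not operate here (there is no Provisional Certificate in force), so (m) stands. Exception (c) does not apply.
All of (d)'s requirements are met (the reportable unit count is 22, meeting the 18 threshold; a written security-exemption finding has been issued; the registered capacity is 1,850 units, under the 1,880 units limit). However, paragraph (o) must be considered: (o) operates — a current Annual Clearance is held. Exception (d) does not apply.

No — exception (a) applies; the Pellston Transit Authority is not required to disclose the memorandum.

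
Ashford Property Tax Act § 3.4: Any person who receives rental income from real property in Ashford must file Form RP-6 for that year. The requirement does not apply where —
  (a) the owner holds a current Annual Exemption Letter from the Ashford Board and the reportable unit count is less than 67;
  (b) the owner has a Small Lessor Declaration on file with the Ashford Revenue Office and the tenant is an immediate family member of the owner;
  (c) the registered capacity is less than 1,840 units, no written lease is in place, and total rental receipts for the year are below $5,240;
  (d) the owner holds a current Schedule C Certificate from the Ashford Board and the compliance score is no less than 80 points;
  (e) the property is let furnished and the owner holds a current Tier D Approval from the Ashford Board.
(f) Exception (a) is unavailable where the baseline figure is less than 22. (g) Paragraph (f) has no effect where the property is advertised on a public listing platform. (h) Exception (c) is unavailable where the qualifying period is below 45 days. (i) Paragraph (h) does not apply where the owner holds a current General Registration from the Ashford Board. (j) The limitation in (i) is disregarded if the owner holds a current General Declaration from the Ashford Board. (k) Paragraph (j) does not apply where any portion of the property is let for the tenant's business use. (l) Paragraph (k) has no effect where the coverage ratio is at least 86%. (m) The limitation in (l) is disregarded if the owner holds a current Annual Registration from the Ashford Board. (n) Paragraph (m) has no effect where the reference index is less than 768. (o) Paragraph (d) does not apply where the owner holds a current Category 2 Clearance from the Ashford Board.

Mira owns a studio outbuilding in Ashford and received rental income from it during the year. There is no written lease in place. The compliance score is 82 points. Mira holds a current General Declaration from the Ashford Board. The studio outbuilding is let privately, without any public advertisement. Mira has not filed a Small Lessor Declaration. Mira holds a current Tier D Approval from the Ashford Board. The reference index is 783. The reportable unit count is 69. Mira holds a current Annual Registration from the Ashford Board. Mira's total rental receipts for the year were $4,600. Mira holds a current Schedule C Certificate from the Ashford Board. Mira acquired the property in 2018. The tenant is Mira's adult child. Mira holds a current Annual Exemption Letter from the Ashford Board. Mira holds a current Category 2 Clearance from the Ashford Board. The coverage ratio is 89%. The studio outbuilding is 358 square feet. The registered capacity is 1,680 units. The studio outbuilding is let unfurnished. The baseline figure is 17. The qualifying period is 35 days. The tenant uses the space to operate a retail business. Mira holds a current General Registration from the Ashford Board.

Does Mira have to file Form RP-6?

No — exception (c) applies; Mira is not required to file Form RP-6.

Exception (a) does not apply: the reportable unit count is 69, not less than 67.
Exception (b) fails — no Small Lessor Declaration is on file.
Exception (c)'s conditions are all satisfied: the registered capacity is 1,680 units, less than the 1,840 units limit; there is no written lease; total rental receipts for the year are $4,600, below the $5,240 limit. Considering the limiting provisions: (h) would limit (c) — the qualifying period is 35 days, below the 45 days limit — but (i) sets (h) aside: (i) operates against (h): a current General Registration is held. (j) would limit (i) — a current General Declaration is held — but (k) sets (j) aside: (k) operates against (j): the space is let for business use. (l) would limit (k) — the coverage ratio is 89%, meeting the 86% threshold — but (m) sets (l) aside: (m) operates — a current Annual Registration is held. (n) is not triggered (the reference index is 783, not less than 768), so (m) stands. Exception (c) stands.
Exception (d): a current Schedule C Certificate is held; the compliance score is 82 points, meeting the 80 points threshold — every condition holds. But: (o) operates against (d): a current Category 2 Clearance is held. (d) is therefore removed.
Exception (e) requires that the property is let furnished; but the property is let unfurnished, so (e) is unavailable.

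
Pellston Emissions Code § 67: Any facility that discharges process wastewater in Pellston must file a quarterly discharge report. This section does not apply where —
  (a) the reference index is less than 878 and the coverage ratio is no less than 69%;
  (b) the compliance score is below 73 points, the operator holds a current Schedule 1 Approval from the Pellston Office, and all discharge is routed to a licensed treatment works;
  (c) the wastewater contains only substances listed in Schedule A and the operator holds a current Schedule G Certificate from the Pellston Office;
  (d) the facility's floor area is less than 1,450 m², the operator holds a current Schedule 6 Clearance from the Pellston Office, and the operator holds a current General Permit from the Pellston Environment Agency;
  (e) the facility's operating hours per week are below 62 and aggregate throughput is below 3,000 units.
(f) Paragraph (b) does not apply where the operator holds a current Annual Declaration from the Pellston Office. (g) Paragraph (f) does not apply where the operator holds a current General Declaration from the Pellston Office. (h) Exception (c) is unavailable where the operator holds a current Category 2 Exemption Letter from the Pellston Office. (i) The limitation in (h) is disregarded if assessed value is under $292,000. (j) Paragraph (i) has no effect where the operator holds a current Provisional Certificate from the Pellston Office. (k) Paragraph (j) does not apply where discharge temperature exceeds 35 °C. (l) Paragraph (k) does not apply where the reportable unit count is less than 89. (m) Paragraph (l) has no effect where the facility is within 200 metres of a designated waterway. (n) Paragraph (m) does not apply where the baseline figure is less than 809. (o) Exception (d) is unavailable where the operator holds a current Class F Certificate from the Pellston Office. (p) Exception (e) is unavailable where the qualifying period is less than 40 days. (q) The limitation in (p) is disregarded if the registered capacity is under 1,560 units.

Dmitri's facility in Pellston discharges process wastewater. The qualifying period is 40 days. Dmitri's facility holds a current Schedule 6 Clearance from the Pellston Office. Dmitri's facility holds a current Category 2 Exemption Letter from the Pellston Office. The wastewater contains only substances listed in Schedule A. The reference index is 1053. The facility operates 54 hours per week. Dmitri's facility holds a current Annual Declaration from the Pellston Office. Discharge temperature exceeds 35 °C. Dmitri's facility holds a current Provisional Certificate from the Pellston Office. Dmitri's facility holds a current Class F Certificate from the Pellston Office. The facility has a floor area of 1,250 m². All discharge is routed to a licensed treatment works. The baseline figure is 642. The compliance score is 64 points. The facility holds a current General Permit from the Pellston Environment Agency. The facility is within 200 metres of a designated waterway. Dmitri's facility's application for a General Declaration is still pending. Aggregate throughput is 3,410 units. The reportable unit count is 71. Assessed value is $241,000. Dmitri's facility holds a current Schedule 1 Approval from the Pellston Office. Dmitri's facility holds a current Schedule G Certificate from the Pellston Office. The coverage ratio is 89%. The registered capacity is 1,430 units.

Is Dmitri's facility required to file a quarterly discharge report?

Exception (a) fails — the reference index is 1,053, not less than 878.
All of (b)'s requirements are met (the compliance score is 64 points, below the 73 points limit; a current Schedule 1 Approval is held; discharge is routed to a licensed treatment works). But applying paragraphs (f)–(g): (f) operates against (b): a current Annual Declaration is held. (g) is not triggered (there is no General Declaration in force), so (f) stands. Exception (b) does not apply.
Exception (c)'s conditions are all satisfied: the wastewater is Schedule-A-only; a current Schedule G Certificate is held. Turning to paragraphs (h)–(n): (h) is triggered — a current Category 2 Exemption Letter is held. (i) applies (assessed value is $241,000, under the $292,000 limit), but is itself disapplied by (j): (j) operates against (i): a current Provisional Certificate is held. (k) applies (discharge temperature exceeds 35 °C), but is displaced by (l): (l) is engaged — the reportable unit count is 71, less than the 89 limit. (m) would limit (l) — the facility is within 200 m of a designated waterway — but (n) sets (m) aside: (n) applies — the baseline figure is 642, less than the 809 limit. Exception (c) does not apply.
Exception (d): the facility's floor area is 1,250 m², less than the 1,450 m² limit; a current Schedule 6 Clearance is held; a current General Permit is held — every condition holds. Turning to paragraph (o): (o) operates against (d): a current Class F Certificate is held. Exception (d) does not apply.
Exception (e) requires that aggregate throughput is below 3,000 units; but aggregate throughput is 3,410 units, not below 3,000 units, so (e) is unavailable.
No exception is made out. Dmitri's facility falls within the general rule.

Yes — Dmitri's facility must file a quarterly discharge report.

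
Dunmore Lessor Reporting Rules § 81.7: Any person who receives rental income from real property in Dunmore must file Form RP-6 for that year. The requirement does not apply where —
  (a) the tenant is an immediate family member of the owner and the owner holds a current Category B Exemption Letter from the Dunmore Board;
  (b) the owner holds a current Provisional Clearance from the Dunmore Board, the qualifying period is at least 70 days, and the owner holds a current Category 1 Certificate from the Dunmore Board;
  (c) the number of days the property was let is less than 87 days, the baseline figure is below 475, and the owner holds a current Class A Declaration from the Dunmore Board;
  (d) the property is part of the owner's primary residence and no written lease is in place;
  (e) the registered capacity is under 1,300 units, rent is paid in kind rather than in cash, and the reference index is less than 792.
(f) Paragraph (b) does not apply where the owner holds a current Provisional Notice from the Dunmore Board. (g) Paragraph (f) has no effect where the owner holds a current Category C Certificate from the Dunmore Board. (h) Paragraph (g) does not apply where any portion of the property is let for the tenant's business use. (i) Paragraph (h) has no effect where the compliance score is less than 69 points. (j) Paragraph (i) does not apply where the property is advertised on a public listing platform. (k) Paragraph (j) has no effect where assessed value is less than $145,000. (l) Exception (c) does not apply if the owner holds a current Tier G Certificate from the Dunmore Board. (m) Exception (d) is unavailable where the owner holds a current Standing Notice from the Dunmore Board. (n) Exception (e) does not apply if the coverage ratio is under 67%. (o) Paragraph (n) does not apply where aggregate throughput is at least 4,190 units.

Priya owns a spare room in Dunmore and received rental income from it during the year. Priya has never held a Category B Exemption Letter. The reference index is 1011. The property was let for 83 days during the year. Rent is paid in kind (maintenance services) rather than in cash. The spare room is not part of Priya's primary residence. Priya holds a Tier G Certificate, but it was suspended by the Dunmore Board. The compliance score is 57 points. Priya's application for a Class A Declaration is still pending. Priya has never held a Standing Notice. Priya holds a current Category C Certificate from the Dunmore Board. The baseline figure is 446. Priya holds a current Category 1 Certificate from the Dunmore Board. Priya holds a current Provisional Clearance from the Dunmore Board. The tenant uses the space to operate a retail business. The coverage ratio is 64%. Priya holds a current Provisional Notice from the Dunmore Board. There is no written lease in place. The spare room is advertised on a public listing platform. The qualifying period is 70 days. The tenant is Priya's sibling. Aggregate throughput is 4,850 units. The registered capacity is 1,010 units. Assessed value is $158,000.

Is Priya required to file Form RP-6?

Yes — Priya must file Form RP-6.

Exception (a) fails — there is no Category B Exemption Letter in force.
Exception (b): a current Provisional Clearance is held; the qualifying period is 70 days, meeting the 70 days threshold; a current Category 1 Certificate is held — every condition holds. Turning to paragraphs (f)–(k): (f) operates against (b): a current Provisional Notice is held. (g) would limit (f) — a current Category C Certificate is held — but (h) sets (g) aside: (h) is triggered — the space is let for business use. (i) would limit (h) — the compliance score is 57 points, less than the 69 points limit — but (j) sets (i) aside: (j) operates against (i): the property is publicly advertised. (k), which would lift (j), is inapplicable — assessed value is $158,000, not less than $145,000. Exception (b) does not apply.
Exception (c) requires that the owner holds a current Class A Declaration from the Dunmore Board; but there is no Class A Declaration in force, so (c) is unavailable.
Exception (d) fails — the spare room is not part of the primary residence.
Exception (e) does not apply: the reference index is 1,011, not less than 792.
Every exception is unavailable, so the rule governs.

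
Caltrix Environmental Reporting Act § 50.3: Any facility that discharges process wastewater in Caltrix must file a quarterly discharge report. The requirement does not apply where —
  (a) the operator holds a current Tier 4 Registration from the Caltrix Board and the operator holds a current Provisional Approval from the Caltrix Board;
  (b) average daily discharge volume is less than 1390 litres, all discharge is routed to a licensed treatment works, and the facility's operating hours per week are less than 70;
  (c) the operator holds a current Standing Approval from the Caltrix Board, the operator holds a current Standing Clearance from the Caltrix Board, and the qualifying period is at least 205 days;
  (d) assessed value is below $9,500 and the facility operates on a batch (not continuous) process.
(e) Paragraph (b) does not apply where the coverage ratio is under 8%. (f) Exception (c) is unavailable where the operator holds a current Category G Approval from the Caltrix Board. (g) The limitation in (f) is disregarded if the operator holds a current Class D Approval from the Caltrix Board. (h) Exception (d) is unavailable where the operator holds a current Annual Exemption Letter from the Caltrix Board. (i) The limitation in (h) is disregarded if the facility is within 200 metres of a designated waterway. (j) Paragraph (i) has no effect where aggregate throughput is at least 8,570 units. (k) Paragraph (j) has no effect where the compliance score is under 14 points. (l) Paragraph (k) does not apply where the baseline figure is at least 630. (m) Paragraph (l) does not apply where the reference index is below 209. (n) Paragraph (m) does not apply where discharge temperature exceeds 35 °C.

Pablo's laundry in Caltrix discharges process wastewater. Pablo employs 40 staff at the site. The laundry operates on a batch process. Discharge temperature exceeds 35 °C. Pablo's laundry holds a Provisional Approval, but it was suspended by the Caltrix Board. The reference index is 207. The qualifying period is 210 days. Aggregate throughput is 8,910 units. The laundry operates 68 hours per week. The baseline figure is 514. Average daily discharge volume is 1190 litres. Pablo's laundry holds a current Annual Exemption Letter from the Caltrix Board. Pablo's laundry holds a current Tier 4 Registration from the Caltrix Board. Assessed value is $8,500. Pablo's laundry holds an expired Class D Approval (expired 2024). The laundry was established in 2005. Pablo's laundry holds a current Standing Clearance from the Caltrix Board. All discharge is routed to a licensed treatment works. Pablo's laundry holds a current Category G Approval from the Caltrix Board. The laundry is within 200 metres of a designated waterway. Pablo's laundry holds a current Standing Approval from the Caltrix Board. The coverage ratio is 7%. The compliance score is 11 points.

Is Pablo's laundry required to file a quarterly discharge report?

Exception (a) requires that the operator holds a current Provisional Approval from the Caltrix Board; but no current Provisional Approval is held, so (a) is unavailable.
Exception (b) is satisfied on its face — average daily discharge volume is 1190 litres, less than the 1390 litres limit; discharge is routed to a licensed treatment works; the facility's operating hours per week are 68, less than the 70 limit. But applying paragraph (e): (e) operates against (b): the coverage ratio is 7%, under the 8% limit. Exception (b) does not apply.
Exception (c)'s conditions are all satisfied: a current Standing Approval is held; a current Standing Clearance is held; the qualifying period is 210 days, meeting the 205 days threshold. But applying paragraphs (f)–(g): (f) applies — a current Category G Approval is held. (g), which would lift (f), is inapplicable — there is no Class D Approval in force. So (c) is unavailable.
All of (d)'s requirements are met (assessed value is $8,500, below the $9,500 limit; the facility operates on a batch process). Under paragraphs (h)–(n): (h) is triggered (a current Annual Exemption Letter is held), but is set aside by (i): (i) operates — the laundry is within 200 m of a designated waterway. (j) is triggered (aggregate throughput is 8,910 units, meeting the 8,570 units threshold), but is set aside by (k): (k) operates — the compliance score is 11 points, under the 14 points limit. (l) does not operate here (the baseline figure is 514, short of 630), so (k) stands. Exception (d) stands.

No — exception (d) applies; Pablo's laundry is not required to file a quarterly discharge report.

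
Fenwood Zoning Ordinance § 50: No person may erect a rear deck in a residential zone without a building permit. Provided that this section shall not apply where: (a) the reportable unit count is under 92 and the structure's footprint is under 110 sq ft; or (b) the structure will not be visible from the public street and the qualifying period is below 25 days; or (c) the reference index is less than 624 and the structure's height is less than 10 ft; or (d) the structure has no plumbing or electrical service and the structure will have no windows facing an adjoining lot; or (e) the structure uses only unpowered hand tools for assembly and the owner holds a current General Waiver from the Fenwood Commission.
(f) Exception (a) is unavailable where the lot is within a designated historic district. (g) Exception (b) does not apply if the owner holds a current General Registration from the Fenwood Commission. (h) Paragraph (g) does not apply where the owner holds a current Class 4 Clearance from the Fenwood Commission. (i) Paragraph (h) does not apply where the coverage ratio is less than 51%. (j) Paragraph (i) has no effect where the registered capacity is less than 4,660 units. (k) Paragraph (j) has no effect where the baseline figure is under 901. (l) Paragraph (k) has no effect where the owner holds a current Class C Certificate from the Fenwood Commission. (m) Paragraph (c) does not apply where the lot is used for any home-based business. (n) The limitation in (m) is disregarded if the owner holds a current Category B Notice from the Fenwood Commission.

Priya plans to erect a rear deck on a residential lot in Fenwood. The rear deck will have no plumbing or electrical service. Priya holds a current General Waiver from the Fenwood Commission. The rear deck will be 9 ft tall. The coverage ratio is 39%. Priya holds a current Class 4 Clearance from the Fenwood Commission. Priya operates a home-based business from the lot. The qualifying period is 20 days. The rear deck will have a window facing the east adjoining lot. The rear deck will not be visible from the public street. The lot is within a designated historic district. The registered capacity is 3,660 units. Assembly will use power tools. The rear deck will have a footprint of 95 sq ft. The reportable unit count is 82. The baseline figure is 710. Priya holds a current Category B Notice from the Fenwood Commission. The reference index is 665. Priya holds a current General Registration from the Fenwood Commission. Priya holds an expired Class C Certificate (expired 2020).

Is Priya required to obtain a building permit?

Yes — Priya must obtain a building permit.

Exception (a) is satisfied on its face — the reportable unit count is 82, under the 92 limit; the structure's footprint is 95 sq ft, under the 110 sq ft limit. But applying paragraph (f): (f) operates against (a): the lot is in a historic district. Exception (a) does not apply.
Exception (b)'s conditions are all satisfied: the structure will not be visible from the street; the qualifying period is 20 days, below the 25 days limit. But: (g) operates against (b): a current General Registration is held. (h) would limit (g) — a current Class 4 Clearance is held — but (i) sets (h) aside: (i) operates against (h): the coverage ratio is 39%, less than the 51% limit. (j) is engaged (the registered capacity is 3,660 units, less than the 4,660 units limit), but yields to (k): (k) operates — the baseline figure is 710, under the 901 limit. (l) is not engaged (no current Class C Certificate is held), so (k) stands. So (b) is unavailable.
Exception (c) requires that the reference index is less than 624; but the reference index is 665, not less than 624, so (c) is unavailable.
Exception (d) requires that the structure will have no windows facing an adjoining lot; but a window faces an adjoining lot, so (d) is unavailable.
Exception (e) requires that the structure uses only unpowered hand tools for assembly; but assembly uses power tools, so (e) is unavailable.
No exception is made out. Priya falls within the general rule.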